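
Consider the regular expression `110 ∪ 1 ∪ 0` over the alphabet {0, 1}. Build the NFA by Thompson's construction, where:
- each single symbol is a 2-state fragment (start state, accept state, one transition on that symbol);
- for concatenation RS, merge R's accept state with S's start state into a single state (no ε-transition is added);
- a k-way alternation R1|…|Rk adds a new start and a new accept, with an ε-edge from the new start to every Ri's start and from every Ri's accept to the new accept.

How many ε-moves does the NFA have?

6

Recursing over subexpressions:
Each of the 5 symbol leaves contributes 0 ε-transitions.
  110 — 0 ε-transitions
  110 ∪ 1 ∪ 0 — 6 ε-transitions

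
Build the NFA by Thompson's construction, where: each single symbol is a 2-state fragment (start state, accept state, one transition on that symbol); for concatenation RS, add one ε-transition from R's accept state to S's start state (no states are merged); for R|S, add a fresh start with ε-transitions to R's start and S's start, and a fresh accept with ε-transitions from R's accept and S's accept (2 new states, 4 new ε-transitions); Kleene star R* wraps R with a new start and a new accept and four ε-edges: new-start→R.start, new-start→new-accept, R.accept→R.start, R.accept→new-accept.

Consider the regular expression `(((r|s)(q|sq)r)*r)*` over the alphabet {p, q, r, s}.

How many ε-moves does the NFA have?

By structural recursion:
Each of the 7 symbol leaves contributes 0 ε-transitions.
  r|s → 4 ε-transitions
  sq → 1 ε-transition
  q|sq → 5 ε-transitions
  (r|s)(q|sq)r → 11 ε-transitions
  ((r|s)(q|sq)r)* → 15 ε-transitions
  ((r|s)(q|sq)r)*r → 16 ε-transitions
  (((r|s)(q|sq)r)*r)* → 20 ε-transitions

20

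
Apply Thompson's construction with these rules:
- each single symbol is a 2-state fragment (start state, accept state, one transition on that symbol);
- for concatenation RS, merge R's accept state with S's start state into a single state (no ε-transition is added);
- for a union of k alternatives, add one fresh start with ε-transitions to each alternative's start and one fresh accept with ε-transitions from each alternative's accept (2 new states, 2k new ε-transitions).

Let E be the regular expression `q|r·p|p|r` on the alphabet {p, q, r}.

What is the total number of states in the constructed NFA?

Bottom-up over the parse tree:
Each of the 5 symbol leaves contributes a 2-state fragment.
  r·p = 3 states
  q|r·p|p|r = 11 states

11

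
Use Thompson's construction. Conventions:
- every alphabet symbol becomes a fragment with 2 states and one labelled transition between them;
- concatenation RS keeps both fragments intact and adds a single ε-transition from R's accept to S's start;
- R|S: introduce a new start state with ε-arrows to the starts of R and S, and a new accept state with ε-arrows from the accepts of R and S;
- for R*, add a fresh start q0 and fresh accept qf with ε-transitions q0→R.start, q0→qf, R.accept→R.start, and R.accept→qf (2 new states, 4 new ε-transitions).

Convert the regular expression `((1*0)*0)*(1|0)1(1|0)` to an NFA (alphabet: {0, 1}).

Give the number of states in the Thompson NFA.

26

Recursing over subexpressions:
Each of the 8 symbol leaves contributes a 2-state fragment.
  1* — 4 states
  1*0 — 6 states
  (1*0)* — 8 states
  (1*0)*0 — 10 states
  ((1*0)*0)* — 12 states
  1|0 — 6 states
  1|0 — 6 states
  ((1*0)*0)*(1|0)1(1|0) — 26 states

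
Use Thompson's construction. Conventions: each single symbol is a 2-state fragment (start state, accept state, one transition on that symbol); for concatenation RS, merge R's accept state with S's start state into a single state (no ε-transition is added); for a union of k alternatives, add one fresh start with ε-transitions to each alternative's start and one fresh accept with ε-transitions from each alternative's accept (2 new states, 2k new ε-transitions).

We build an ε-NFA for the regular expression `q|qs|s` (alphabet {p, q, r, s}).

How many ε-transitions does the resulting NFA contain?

By structural recursion:
Each of the 4 symbol leaves contributes 0 ε-transitions.
  qs → 0 ε-transitions
  q|qs|s → 6 ε-transitions

6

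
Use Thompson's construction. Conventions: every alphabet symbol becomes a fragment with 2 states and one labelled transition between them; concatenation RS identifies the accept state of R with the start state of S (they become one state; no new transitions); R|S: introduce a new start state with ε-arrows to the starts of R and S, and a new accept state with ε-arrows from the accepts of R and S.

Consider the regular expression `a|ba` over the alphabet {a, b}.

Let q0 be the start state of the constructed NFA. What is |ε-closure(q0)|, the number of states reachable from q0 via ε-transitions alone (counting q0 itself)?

3

Let C(F) = |ε-closure(F.start)| within fragment F, and note whether F accepts ε. Symbol fragments have C = 1 and do not accept ε. Then:
  ba → |closure| equals the left operand's closure size = 1 (its accept is not ε-reachable, so the closure stops there)
  a|ba → |closure| = 1 + 1 + 1 = 3 (the new accept is not ε-reachable since no branch accepts ε)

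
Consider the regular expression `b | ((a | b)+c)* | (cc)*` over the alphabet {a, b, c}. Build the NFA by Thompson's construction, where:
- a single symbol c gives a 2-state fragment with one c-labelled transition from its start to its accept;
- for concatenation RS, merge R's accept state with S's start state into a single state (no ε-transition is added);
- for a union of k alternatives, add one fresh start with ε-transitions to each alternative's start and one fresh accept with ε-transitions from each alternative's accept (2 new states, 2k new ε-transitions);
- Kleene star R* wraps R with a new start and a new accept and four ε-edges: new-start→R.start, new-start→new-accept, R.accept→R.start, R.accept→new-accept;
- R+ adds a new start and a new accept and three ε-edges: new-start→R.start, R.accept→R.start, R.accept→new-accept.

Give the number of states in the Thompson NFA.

By structural recursion:
Each of the 6 symbol leaves contributes a 2-state fragment.
  a | b = 6 states
  (a | b)+ = 8 states
  (a | b)+c = 9 states
  ((a | b)+c)* = 11 states
  cc = 3 states
  (cc)* = 5 states
  b | ((a | b)+c)* | (cc)* = 20 states

20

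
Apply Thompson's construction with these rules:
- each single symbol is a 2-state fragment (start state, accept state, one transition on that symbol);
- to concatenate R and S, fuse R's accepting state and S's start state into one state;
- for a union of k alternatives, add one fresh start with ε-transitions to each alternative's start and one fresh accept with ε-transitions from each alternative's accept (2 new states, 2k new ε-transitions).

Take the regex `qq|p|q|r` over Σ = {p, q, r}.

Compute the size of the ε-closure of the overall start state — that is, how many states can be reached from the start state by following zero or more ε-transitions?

5

Compute the ε-closure size of each fragment's start state recursively; a symbol fragment's start has no outgoing ε-edge, so its closure is just itself (size 1).
  qq — same as the first factor's closure: |closure| = 1
  qq|p|q|r — new start ε-reaches every alternative's start; none of them accept ε, so the new accept is not reached: |closure| = 1 + 1 + 1 + 1 + 1 = 5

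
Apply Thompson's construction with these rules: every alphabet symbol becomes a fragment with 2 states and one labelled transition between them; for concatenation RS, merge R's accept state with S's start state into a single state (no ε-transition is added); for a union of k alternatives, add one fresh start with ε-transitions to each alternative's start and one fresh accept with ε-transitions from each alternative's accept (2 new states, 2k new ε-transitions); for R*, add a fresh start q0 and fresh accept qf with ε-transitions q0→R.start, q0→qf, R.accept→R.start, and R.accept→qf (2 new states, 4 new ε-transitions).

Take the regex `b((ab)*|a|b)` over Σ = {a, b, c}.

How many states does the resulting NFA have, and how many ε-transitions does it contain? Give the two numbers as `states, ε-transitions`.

Building bottom-up:
Each of the 5 symbol leaves contributes 2 states and 0 ε-transitions.
  ab = 3 states, 0 ε-transitions
  (ab)* = 5 states, 4 ε-transitions
  (ab)*|a|b = 11 states, 10 ε-transitions
  b((ab)*|a|b) = 12 states, 10 ε-transitions

12, 10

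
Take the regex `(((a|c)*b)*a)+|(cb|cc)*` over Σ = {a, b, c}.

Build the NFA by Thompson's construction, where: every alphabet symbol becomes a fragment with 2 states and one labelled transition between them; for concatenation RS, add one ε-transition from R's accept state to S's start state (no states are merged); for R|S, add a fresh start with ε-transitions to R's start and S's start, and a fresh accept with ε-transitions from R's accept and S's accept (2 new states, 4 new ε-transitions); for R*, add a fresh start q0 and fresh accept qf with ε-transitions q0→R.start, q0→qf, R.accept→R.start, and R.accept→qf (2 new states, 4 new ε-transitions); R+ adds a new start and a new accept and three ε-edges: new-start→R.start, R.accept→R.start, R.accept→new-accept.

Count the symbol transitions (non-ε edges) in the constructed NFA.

8

Bottom-up over the parse tree:
Each of the 8 symbol leaves contributes exactly 1 symbol transition.
  a|c = 2 symbol transitions
  (a|c)* = 2 symbol transitions
  (a|c)*b = 3 symbol transitions
  ((a|c)*b)* = 3 symbol transitions
  ((a|c)*b)*a = 4 symbol transitions
  (((a|c)*b)*a)+ = 4 symbol transitions
  cb = 2 symbol transitions
  cc = 2 symbol transitions
  cb|cc = 4 symbol transitions
  (cb|cc)* = 4 symbol transitions
  (((a|c)*b)*a)+|(cb|cc)* = 8 symbol transitions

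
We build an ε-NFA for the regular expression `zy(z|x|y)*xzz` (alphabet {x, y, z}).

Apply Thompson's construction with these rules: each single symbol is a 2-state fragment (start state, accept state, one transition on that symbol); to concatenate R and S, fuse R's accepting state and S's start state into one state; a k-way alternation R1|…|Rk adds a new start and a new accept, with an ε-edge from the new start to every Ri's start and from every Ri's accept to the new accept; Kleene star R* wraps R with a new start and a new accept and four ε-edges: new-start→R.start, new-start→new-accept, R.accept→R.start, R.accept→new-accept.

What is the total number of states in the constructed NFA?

Recursing over subexpressions:
Each of the 8 symbol leaves contributes a 2-state fragment.
  z|x|y → 8 states
  (z|x|y)* → 10 states
  zy(z|x|y)*xzz → 15 states

15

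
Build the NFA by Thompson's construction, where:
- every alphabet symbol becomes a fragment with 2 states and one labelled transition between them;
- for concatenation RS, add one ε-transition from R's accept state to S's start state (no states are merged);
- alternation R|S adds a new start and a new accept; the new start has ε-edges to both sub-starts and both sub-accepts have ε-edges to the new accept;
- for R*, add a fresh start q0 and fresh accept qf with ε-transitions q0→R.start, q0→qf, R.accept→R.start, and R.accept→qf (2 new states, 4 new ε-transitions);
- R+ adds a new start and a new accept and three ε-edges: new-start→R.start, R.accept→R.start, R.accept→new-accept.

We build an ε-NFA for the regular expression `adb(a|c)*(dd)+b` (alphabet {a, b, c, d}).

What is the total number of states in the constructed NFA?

22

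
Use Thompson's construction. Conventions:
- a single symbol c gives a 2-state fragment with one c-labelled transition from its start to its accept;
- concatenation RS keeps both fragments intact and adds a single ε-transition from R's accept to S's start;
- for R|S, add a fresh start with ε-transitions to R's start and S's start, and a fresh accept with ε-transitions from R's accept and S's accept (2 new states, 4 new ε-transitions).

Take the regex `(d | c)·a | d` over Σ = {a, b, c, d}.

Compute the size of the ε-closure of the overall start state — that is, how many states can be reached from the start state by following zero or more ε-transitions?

5

Let C(F) = |ε-closure(F.start)| within fragment F, and note whether F accepts ε. Symbol fragments have C = 1 and do not accept ε. Then:
  d | c → |closure| = 1 + 1 + 1 = 3 (the new accept is not ε-reachable since no branch accepts ε)
  (d | c)·a → same as the first factor's closure: |closure| = 3
  (d | c)·a | d → |closure| = 1 + 3 + 1 = 5 (the new accept is not ε-reachable since no branch accepts ε)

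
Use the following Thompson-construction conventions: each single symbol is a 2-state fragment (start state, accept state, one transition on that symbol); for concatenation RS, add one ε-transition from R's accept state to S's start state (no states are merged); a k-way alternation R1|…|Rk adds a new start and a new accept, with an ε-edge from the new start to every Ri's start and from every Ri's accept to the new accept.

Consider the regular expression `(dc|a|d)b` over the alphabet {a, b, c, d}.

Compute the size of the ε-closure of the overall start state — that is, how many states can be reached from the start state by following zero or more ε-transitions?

Compute the ε-closure size of each fragment's start state recursively; a symbol fragment's start has no outgoing ε-edge, so its closure is just itself (size 1).
  dc : same as the first factor's closure: |closure| = 1
  dc|a|d : new start ε-reaches every alternative's start; none of them accept ε, so the new accept is not reached: |closure| = 1 + 1 + 1 + 1 = 4
  (dc|a|d)b : |closure| equals the left operand's closure size = 4 (its accept is not ε-reachable, so the closure stops there)

4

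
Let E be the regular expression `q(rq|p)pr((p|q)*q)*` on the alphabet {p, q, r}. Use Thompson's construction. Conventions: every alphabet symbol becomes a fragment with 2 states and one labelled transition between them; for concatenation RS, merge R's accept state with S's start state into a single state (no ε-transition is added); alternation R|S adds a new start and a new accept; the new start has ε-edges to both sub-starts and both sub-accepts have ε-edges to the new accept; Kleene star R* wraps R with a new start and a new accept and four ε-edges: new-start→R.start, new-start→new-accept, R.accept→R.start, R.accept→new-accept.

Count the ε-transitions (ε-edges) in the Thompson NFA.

16

Per subexpression:
Each of the 9 symbol leaves contributes 0 ε-transitions.
  rq : 0 ε-transitions
  rq|p : 4 ε-transitions
  p|q : 4 ε-transitions
  (p|q)* : 8 ε-transitions
  (p|q)*q : 8 ε-transitions
  ((p|q)*q)* : 12 ε-transitions
  q(rq|p)pr((p|q)*q)* : 16 ε-transitions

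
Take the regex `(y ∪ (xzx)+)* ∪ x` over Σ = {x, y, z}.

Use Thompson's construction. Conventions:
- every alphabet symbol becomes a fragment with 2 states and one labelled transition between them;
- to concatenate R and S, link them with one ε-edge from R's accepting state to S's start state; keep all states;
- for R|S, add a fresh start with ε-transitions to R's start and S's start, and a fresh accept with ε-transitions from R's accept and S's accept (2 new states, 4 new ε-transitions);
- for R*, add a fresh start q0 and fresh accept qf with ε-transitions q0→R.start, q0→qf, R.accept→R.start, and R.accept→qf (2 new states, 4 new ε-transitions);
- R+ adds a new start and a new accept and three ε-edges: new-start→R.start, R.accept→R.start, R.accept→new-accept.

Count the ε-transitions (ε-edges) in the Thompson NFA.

Building bottom-up:
Each of the 5 symbol leaves contributes 0 ε-transitions.
  xzx : 2 ε-transitions
  (xzx)+ : 5 ε-transitions
  y ∪ (xzx)+ : 9 ε-transitions
  (y ∪ (xzx)+)* : 13 ε-transitions
  (y ∪ (xzx)+)* ∪ x : 17 ε-transitions

17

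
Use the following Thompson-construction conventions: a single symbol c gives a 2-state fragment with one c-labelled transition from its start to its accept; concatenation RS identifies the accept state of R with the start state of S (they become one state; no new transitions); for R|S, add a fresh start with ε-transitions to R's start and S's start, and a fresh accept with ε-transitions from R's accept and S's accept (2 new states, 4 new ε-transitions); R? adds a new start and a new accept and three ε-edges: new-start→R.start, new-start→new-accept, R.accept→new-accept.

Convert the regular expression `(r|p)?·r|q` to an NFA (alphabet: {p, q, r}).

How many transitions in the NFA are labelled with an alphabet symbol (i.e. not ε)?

4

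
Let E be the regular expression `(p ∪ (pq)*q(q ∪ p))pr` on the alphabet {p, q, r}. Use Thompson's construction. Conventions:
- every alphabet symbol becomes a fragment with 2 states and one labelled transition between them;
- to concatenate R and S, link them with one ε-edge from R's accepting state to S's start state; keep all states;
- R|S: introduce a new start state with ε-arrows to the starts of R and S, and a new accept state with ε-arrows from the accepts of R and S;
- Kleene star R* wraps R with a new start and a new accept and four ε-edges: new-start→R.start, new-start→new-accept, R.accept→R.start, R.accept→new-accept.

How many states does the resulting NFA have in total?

22

Recursing over subexpressions:
Each of the 8 symbol leaves contributes a 2-state fragment.
  pq = 4 states
  (pq)* = 6 states
  q ∪ p = 6 states
  (pq)*q(q ∪ p) = 14 states
  p ∪ (pq)*q(q ∪ p) = 18 states
  (p ∪ (pq)*q(q ∪ p))pr = 22 states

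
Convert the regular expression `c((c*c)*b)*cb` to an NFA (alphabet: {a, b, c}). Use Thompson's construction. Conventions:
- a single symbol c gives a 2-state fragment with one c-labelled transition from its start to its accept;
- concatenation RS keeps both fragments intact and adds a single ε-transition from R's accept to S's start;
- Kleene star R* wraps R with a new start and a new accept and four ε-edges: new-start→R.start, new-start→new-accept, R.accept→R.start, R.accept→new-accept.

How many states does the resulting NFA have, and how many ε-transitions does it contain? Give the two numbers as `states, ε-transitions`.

Bottom-up over the parse tree:
Each of the 6 symbol leaves contributes 2 states and 0 ε-transitions.
  c* — 4 states, 4 ε-transitions
  c*c — 6 states, 5 ε-transitions
  (c*c)* — 8 states, 9 ε-transitions
  (c*c)*b — 10 states, 10 ε-transitions
  ((c*c)*b)* — 12 states, 14 ε-transitions
  c((c*c)*b)*cb — 18 states, 17 ε-transitions

18, 17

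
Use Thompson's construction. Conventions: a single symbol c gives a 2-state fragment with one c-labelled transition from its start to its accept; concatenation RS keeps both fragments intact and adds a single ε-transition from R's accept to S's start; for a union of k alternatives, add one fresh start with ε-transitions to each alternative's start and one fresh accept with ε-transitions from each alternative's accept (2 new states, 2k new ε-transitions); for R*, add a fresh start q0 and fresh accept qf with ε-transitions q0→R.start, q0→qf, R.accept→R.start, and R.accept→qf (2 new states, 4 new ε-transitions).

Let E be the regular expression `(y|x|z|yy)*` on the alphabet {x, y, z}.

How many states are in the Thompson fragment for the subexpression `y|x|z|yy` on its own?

12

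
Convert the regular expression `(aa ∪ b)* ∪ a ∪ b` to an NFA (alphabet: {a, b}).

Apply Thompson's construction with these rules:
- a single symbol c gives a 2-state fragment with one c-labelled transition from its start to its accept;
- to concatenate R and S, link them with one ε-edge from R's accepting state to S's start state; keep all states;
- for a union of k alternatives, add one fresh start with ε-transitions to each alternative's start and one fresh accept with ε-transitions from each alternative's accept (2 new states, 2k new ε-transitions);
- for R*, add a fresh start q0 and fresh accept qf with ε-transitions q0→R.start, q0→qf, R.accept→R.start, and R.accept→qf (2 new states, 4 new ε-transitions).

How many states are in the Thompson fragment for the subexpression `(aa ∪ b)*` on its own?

10

Fragment for `(aa ∪ b)*`:
Each of the 3 symbol leaves contributes a 2-state fragment.
  aa → 4 states
  aa ∪ b → 8 states
  (aa ∪ b)* → 10 states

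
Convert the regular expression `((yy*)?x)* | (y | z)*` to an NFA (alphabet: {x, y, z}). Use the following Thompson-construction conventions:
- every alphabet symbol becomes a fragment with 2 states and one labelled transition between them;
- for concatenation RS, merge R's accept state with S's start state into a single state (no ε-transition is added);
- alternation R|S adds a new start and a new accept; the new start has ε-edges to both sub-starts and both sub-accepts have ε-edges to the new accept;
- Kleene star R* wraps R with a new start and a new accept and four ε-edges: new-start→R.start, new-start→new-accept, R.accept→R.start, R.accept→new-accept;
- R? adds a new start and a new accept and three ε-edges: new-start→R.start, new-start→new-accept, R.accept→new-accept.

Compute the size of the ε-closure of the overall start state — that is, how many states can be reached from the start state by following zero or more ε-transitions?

12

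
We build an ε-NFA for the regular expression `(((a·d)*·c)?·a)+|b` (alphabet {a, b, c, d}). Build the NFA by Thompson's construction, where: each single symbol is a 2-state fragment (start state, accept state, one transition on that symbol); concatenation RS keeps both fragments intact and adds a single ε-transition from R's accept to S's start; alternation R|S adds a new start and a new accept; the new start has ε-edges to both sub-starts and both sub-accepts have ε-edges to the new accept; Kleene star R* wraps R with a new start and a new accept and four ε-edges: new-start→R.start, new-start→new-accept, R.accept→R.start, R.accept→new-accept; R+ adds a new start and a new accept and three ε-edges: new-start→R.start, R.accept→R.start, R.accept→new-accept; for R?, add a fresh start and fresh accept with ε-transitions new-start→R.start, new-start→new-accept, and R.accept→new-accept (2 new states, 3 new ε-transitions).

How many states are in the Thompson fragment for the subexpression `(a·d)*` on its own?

Fragment for `(a·d)*`:
Each of the 2 symbol leaves contributes a 2-state fragment.
  a·d → 4 states
  (a·d)* → 6 states

6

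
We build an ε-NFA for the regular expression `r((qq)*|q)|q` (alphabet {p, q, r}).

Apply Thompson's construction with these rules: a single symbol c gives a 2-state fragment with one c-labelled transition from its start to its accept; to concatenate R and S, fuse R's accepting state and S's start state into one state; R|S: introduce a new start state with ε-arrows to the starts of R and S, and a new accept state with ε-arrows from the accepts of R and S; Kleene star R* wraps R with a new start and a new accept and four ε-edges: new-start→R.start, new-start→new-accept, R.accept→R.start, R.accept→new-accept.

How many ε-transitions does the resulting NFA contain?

12

By structural recursion:
Each of the 5 symbol leaves contributes 0 ε-transitions.
  qq = 0 ε-transitions
  (qq)* = 4 ε-transitions
  (qq)*|q = 8 ε-transitions
  r((qq)*|q) = 8 ε-transitions
  r((qq)*|q)|q = 12 ε-transitions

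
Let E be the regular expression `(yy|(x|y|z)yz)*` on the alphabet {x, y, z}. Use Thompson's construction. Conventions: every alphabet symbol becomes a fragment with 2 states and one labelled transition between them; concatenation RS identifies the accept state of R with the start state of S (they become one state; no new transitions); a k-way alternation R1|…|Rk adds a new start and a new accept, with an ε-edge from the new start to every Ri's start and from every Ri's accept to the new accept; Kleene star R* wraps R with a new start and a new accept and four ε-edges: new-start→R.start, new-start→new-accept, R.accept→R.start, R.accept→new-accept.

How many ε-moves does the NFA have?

14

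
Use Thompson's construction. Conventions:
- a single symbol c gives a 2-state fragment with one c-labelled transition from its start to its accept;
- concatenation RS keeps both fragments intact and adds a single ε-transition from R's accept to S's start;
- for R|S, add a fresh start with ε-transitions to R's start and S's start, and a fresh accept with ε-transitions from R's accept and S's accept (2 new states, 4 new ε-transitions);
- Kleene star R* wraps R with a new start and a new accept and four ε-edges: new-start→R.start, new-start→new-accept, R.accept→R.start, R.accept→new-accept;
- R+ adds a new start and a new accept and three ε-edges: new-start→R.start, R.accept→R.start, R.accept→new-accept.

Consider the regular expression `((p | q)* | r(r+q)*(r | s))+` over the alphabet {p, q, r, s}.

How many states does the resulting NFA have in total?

Bottom-up over the parse tree:
Each of the 7 symbol leaves contributes a 2-state fragment.
  p | q = 6 states
  (p | q)* = 8 states
  r+ = 4 states
  r+q = 6 states
  (r+q)* = 8 states
  r | s = 6 states
  r(r+q)*(r | s) = 16 states
  (p | q)* | r(r+q)*(r | s) = 26 states
  ((p | q)* | r(r+q)*(r | s))+ = 28 states

28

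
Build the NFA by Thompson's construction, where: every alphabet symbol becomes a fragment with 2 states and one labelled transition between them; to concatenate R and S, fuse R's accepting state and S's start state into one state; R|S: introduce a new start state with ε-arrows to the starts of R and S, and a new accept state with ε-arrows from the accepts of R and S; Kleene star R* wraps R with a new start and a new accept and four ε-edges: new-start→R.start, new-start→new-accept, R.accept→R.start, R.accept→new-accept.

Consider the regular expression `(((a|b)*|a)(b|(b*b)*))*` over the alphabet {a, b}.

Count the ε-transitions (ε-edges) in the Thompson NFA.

28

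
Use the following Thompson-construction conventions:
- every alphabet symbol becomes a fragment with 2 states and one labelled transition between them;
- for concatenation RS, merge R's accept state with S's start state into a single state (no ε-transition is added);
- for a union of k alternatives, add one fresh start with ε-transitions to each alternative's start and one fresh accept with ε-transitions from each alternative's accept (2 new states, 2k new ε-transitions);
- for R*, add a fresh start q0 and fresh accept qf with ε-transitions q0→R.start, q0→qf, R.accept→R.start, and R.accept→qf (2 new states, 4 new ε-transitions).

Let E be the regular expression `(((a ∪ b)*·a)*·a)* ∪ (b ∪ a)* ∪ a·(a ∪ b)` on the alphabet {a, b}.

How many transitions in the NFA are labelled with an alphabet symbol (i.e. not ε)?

9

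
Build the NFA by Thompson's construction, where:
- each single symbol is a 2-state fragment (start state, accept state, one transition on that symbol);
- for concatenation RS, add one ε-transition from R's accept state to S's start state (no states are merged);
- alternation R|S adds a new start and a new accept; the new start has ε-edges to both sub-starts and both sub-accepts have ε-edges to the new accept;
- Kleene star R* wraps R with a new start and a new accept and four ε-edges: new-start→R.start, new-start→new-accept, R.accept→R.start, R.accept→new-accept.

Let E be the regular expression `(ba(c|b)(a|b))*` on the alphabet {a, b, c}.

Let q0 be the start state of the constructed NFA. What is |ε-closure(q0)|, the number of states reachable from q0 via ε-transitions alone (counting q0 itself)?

Work bottom-up. For each fragment F, track |ε-closure(F.start)| and whether F's accept lies in that closure (i.e. whether F accepts ε). A single-symbol fragment has closure size 1 and does not accept ε.
  c|b : C = 1 + 1 + 1 = 3 (the new accept is not ε-reachable since no branch accepts ε)
  a|b : C = 1 + 1 + 1 = 3 (the new accept is not ε-reachable since no branch accepts ε)
  ba(c|b)(a|b) : same as the first factor's closure: C = 1
  (ba(c|b)(a|b))* : the star's fresh start ε-reaches both the body's start and the fresh accept: C = 2 + 1 = 3

3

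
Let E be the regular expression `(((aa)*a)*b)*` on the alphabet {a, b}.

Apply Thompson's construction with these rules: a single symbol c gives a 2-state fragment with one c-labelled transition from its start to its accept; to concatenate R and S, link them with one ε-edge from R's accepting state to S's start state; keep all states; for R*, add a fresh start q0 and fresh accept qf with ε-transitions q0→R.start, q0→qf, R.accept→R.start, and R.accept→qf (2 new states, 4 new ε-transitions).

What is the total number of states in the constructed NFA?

14

Per subexpression:
Each of the 4 symbol leaves contributes a 2-state fragment.
  aa — 4 states
  (aa)* — 6 states
  (aa)*a — 8 states
  ((aa)*a)* — 10 states
  ((aa)*a)*b — 12 states
  (((aa)*a)*b)* — 14 states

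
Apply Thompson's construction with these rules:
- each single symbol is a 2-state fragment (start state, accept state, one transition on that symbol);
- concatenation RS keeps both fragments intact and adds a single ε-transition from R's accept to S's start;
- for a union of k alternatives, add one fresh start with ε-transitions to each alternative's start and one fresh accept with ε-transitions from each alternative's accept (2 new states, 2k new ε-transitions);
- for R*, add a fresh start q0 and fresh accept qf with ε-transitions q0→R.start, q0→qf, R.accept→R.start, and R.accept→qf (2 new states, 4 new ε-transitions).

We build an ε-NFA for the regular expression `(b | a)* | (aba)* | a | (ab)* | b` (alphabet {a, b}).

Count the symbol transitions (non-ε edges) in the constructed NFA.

Bottom-up over the parse tree:
Each of the 9 symbol leaves contributes exactly 1 symbol transition.
  b | a → 2 symbol transitions
  (b | a)* → 2 symbol transitions
  aba → 3 symbol transitions
  (aba)* → 3 symbol transitions
  ab → 2 symbol transitions
  (ab)* → 2 symbol transitions
  (b | a)* | (aba)* | a | (ab)* | b → 9 symbol transitions

9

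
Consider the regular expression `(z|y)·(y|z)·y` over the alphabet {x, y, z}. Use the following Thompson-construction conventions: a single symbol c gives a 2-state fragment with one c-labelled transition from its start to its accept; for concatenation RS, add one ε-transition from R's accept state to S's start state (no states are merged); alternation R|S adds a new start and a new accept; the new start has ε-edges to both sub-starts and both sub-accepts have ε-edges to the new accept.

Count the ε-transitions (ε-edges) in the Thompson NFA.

Recursing over subexpressions:
Each of the 5 symbol leaves contributes 0 ε-transitions.
  z|y → 4 ε-transitions
  y|z → 4 ε-transitions
  (z|y)·(y|z)·y → 10 ε-transitions

10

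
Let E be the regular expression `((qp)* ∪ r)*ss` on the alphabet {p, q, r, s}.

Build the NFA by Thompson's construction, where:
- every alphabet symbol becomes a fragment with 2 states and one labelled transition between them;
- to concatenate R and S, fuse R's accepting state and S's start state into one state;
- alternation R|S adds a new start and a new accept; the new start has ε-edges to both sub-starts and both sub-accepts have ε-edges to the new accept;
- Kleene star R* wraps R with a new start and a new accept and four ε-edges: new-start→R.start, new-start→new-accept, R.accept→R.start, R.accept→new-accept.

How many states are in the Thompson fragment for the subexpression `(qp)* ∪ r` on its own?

Fragment for `(qp)* ∪ r`:
Each of the 3 symbol leaves contributes a 2-state fragment.
  qp — 3 states
  (qp)* — 5 states
  (qp)* ∪ r — 9 states

9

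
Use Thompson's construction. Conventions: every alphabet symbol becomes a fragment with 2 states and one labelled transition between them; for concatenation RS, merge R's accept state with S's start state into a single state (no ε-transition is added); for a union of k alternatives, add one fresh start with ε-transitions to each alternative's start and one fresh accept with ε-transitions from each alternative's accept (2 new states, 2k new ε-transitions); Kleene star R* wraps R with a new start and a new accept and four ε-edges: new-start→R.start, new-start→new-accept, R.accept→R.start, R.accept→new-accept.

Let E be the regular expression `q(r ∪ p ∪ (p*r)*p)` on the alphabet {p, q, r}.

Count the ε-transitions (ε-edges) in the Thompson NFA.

Per subexpression:
Each of the 6 symbol leaves contributes 0 ε-transitions.
  p* : 4 ε-transitions
  p*r : 4 ε-transitions
  (p*r)* : 8 ε-transitions
  (p*r)*p : 8 ε-transitions
  r ∪ p ∪ (p*r)*p : 14 ε-transitions
  q(r ∪ p ∪ (p*r)*p) : 14 ε-transitions

14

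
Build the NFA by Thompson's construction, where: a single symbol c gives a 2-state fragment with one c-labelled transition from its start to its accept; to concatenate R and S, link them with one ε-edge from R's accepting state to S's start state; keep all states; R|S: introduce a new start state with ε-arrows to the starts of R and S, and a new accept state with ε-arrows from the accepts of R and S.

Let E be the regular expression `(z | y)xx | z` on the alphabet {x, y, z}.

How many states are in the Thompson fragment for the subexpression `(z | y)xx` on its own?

Fragment for `(z | y)xx`:
Each of the 4 symbol leaves contributes a 2-state fragment.
  z | y = 6 states
  (z | y)xx = 10 states

10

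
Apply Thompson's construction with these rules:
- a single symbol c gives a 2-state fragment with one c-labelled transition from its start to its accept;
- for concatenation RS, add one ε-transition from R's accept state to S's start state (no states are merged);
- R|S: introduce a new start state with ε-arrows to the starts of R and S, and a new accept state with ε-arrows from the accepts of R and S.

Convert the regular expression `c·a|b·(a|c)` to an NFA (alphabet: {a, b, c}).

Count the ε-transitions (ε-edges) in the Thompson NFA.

Building bottom-up:
Each of the 5 symbol leaves contributes 0 ε-transitions.
  c·a = 1 ε-transition
  a|c = 4 ε-transitions
  b·(a|c) = 5 ε-transitions
  c·a|b·(a|c) = 10 ε-transitions

10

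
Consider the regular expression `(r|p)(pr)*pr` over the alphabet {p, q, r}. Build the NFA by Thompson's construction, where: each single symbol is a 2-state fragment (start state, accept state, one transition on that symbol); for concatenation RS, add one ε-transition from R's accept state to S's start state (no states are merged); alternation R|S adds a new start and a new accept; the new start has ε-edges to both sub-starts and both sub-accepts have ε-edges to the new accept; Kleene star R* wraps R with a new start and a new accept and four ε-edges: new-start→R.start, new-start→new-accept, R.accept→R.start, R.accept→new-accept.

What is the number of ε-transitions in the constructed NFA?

Per subexpression:
Each of the 6 symbol leaves contributes 0 ε-transitions.
  r|p → 4 ε-transitions
  pr → 1 ε-transition
  (pr)* → 5 ε-transitions
  (r|p)(pr)*pr → 12 ε-transitions

12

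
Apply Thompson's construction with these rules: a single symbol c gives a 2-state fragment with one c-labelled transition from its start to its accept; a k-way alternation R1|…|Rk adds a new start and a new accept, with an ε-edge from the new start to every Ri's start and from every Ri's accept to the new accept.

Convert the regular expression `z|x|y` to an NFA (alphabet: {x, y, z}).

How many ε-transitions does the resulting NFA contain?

6

Bottom-up over the parse tree:
Each of the 3 symbol leaves contributes 0 ε-transitions.
  z|x|y : 6 ε-transitions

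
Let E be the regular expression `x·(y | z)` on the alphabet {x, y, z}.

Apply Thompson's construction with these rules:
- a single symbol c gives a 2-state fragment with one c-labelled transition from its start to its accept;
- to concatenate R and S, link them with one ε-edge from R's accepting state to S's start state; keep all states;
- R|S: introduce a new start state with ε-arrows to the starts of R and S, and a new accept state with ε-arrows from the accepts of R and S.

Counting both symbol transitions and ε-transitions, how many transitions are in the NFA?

8

Recursing over subexpressions:
Each of the 3 symbol leaves contributes 1 transition (1 symbol, 0 ε).
  y | z : 6 transitions (2 symbol, 4 ε)
  x·(y | z) : 8 transitions (3 symbol, 5 ε)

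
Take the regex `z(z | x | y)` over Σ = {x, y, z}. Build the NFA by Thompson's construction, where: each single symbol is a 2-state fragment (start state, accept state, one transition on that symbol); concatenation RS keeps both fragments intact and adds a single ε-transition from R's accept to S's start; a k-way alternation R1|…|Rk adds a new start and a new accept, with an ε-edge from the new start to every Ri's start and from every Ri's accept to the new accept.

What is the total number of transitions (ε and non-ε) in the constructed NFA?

Recursing over subexpressions:
Each of the 4 symbol leaves contributes 1 transition (1 symbol, 0 ε).
  z | x | y = 9 transitions (3 symbol, 6 ε)
  z(z | x | y) = 11 transitions (4 symbol, 7 ε)

11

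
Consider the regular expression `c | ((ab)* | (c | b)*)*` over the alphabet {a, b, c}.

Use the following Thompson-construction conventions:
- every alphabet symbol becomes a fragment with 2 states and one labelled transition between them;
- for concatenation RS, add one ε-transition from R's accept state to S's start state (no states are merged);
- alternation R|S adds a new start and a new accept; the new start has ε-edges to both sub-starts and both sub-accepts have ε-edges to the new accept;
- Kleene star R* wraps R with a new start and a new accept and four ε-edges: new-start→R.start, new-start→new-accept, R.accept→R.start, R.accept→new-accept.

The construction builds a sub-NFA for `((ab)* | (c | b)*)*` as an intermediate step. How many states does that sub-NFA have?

18

Fragment for `((ab)* | (c | b)*)*`:
Each of the 4 symbol leaves contributes a 2-state fragment.
  ab = 4 states
  (ab)* = 6 states
  c | b = 6 states
  (c | b)* = 8 states
  (ab)* | (c | b)* = 16 states
  ((ab)* | (c | b)*)* = 18 states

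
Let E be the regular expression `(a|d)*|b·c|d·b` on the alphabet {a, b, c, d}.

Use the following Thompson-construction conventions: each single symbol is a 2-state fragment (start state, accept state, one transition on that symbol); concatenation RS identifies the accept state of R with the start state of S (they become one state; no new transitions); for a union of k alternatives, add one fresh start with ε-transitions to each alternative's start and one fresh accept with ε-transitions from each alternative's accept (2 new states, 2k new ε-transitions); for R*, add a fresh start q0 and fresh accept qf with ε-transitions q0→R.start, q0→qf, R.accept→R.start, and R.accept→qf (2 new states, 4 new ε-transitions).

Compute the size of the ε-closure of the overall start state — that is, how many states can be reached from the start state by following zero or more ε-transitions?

9

Compute the ε-closure size of each fragment's start state recursively; a symbol fragment's start has no outgoing ε-edge, so its closure is just itself (size 1).
  a|d — new start ε-reaches every alternative's start; none of them accept ε, so the new accept is not reached: |ε-closure| = 1 + 1 + 1 = 3
  (a|d)* — the star's fresh start ε-reaches both the body's start and the fresh accept: |ε-closure| = 2 + 3 = 5
  b·c — same as the first factor's closure: |ε-closure| = 1
  d·b — |ε-closure| equals the left operand's closure size = 1 (its accept is not ε-reachable, so the closure stops there)
  (a|d)*|b·c|d·b — new start ε-reaches every alternative's start; at least one alternative accepts ε, so the union's new accept is reached too: |ε-closure| = 1 + 5 + 1 + 1 + 1 = 9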